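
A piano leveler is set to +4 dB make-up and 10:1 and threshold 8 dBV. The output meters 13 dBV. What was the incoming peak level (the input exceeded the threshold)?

Remove make-up: 13 − 4 = 9 dBV.
That's 1 dB above the 8 dBV threshold.
Before 10:1 compression the overshoot was 1 × 10 = 10 dB, so input = 8 + 10 = 18 dBV.

18 dBV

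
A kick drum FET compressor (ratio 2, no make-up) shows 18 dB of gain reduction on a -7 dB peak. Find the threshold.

-43 dB

Let T be the threshold. Output overshoot = (input overshoot)/R, so -25 − T = (-7 − T)/2.
2·(-25 − T) = -7 − T → 1·T = -50 − (-7) = -43.
T = -43/1 = -43 dB.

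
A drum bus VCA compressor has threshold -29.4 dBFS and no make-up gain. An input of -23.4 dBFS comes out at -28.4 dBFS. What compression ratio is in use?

Input overshoot = -23.4 − (-29.4) = 6 dB; output overshoot = -28.4 − (-29.4) = 1 dB.
Ratio = 6 / 1 = 6.

6:1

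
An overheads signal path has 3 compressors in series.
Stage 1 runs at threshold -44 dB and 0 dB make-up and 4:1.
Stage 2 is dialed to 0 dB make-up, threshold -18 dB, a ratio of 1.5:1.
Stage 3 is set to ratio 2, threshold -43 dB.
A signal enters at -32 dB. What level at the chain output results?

-42 dB

Stage 1: 12 dB above -44 dB, reduced 4:1 to 3 dB above → -41 dB.
Stage 2: -41 dB is at or below the -18 dB threshold — no compression; output -41 dB.
Stage 3: -41 dB is 2 dB over -43 dB; at 2:1 that becomes 1 dB over, giving -42 dB.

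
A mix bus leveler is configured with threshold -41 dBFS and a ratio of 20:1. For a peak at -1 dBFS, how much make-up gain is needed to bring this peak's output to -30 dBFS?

Without make-up, output = threshold + overshoot/20 = -41 + 2 = -39 dBFS.
Gap to target: 9 dB.

9 dB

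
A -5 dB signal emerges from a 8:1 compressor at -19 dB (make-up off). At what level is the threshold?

Let T be the threshold. Output overshoot = (input overshoot)/R, so -19 − T = (-5 − T)/8.
8·(-19 − T) = -5 − T → 7·T = -152 − (-5) = -147.
T = -147/7 = -21 dB.

-21 dB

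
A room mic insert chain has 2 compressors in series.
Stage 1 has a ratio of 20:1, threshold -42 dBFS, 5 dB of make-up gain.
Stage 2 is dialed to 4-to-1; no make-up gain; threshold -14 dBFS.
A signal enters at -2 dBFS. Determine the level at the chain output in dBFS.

-35 dBFS

Stage 1: 40 dB above -42 dBFS, reduced 20:1 to 2 dB above → -40 dBFS; +5 dB make-up → -35 dBFS.
Stage 2: below threshold (-35 ≤ -14); passes unchanged; output -35 dBFS.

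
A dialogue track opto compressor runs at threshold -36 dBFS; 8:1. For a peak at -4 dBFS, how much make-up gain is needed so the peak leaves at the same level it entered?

Without make-up, output = threshold + overshoot/8 = -36 + 4 = -32 dBFS.
Gap to target: 28 dB.

28 dB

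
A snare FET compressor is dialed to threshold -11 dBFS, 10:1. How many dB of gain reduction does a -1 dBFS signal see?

9 dB

Overshoot = -1 − (-11) = 10 dB.
A 10:1 ratio leaves 1 dB of that excess.
So the signal is attenuated by 10 − 1 = 9 dB.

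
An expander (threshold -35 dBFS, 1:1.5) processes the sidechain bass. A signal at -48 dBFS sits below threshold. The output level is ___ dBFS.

Below threshold, a 1:1.5 expander applies gain = (1.5−1)×(T − x) of attenuation.
(1.5−1) × 13 = 6.5 dB, so output = -48 − 6.5 = -54.5 dBFS.

-54.5 dBFS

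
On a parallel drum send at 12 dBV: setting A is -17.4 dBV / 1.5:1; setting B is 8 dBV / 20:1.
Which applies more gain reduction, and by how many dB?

A, by 6 dB

A: 29.4 dB over, compressed to 19.6 dB over, so 9.8 dB of GR.
B: 4 dB over, compressed to 0.2 dB over, so 3.8 dB of GR.
Difference: 6 dB in favour of A.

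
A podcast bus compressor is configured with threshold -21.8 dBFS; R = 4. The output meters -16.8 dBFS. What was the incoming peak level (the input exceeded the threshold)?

That's 5 dB above the -21.8 dBFS threshold.
Before 4:1 compression the overshoot was 5 × 4 = 20 dB, so input = -21.8 + 20 = -1.8 dBFS.

-1.8 dBFS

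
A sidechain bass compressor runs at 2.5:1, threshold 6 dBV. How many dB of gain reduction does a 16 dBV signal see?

16 dBV exceeds the threshold by 10 dB.
A 2.5:1 ratio leaves 4 dB of that excess.
So the signal is attenuated by 10 − 4 = 6 dB.

6 dB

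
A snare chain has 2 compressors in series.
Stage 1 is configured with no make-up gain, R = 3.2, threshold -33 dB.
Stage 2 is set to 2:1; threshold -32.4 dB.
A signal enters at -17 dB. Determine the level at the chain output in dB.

Stage 1: 16 dB above -33 dB, reduced 3.2:1 to 5 dB above → -28 dB.
Stage 2: -28 dB is 4.4 dB over -32.4 dB; at 2:1 that becomes 2.2 dB over, giving -30.2 dB.

-30.2 dB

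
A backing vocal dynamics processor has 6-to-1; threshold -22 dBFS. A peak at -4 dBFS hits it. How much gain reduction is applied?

The signal is 18 dB above threshold.
At 6:1, output sits 18/6 = 3 dB above threshold.
GR = overshoot in − overshoot out = 18 − 3 = 15 dB.

15 dB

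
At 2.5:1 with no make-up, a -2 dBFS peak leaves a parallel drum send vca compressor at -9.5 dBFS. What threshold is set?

-14.5 dBFS

Gain reduction = -2 − (-9.5) = 7.5 dB; output overshoot = GR / (R − 1) = 7.5 / 1.5 = 5 dB.
Threshold = output − output overshoot = -9.5 − 5 = -14.5 dBFS.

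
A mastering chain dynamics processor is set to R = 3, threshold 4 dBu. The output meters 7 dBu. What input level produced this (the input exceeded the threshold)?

The compressed level sits 7 − 4 = 3 dB over threshold.
Before 3:1 compression the overshoot was 3 × 3 = 9 dB, so input = 4 + 9 = 13 dBu.

13 dBu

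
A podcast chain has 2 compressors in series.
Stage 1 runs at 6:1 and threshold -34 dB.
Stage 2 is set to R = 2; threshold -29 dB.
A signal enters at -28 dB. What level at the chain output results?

Stage 1: -28 dB is 6 dB over -34 dB; at 6:1 that becomes 1 dB over, giving -33 dB.
Stage 2: -33 dB ≤ -29 dB, so stage 2 doesn't engage; output -33 dB.

-33 dB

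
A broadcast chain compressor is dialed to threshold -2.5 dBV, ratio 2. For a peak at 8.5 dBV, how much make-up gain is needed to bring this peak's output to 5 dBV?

2 dB

Overshoot 11 dB → 11/2 = 5.5 dB after compression, so the compressed level is -2.5 + 5.5 = 3 dBV.
Make-up = target − compressed = 5 − 3 = 2 dB.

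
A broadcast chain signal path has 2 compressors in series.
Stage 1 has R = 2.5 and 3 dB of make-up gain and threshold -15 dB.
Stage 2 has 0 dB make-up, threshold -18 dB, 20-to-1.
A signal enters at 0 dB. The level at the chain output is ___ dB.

Stage 1: 0 dB is 15 dB over -15 dB; at 2.5:1 that becomes 6 dB over, giving -9 dB; +3 dB make-up → -6 dB.
Stage 2: -6 dB is 12 dB over -18 dB; at 20:1 that becomes 0.6 dB over, giving -17.4 dB.

-17.4 dB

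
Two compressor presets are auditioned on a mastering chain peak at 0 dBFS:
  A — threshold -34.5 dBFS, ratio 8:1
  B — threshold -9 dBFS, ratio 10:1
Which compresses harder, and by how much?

A, by 22.0875 dB

A: GR = 34.5 − 34.5/8 = 30.1875 dB.
B: GR = 9 − 9/10 = 8.1 dB.
A applies 22.0875 dB more gain reduction.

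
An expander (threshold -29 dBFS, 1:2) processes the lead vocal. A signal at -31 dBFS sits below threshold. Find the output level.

The input is 2 dB below the -29 dBFS threshold.
A 1:2 expander multiplies undershoot by 2: 2 × 2 = 4 dB below threshold.
Output = -29 − 4 = -33 dBFS.

-33 dBFS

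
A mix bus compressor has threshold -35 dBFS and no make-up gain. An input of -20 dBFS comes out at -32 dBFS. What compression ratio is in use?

Input overshoot = -20 − (-35) = 15 dB; output overshoot = -32 − (-35) = 3 dB.
Ratio = 15 / 3 = 5.

5:1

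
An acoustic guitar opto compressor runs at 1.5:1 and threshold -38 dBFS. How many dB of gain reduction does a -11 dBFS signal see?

The signal is 27 dB above threshold.
A 1.5:1 ratio leaves 18 dB of that excess.
So the signal is attenuated by 27 − 18 = 9 dB.

9 dB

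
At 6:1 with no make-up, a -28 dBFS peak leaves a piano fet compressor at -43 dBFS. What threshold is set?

Let T be the threshold. Output overshoot = (input overshoot)/R, so -43 − T = (-28 − T)/6.
6·(-43 − T) = -28 − T → 5·T = -258 − (-28) = -230.
T = -230/5 = -46 dBFS.

-46 dBFS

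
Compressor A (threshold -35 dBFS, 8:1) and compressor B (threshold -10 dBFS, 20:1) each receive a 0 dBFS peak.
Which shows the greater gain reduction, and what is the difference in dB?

A: GR = 35 − 35/8 = 30.625 dB.
B: GR = 10 − 10/20 = 9.5 dB.
A reduces 21.125 dB more.

A, by 21.125 dB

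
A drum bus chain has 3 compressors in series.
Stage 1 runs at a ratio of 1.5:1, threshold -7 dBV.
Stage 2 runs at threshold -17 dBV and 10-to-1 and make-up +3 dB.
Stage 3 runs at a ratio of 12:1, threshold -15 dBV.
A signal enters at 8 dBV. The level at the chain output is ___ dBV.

-14.75 dBV

Stage 1: overshoot 15 dB → 15/1.5 = 10 dB → 3 dBV.
Stage 2: overshoot 20 dB → 20/10 = 2 dB → -15 dBV; +3 dB make-up → -12 dBV.
Stage 3: 3 dB above -15 dBV, reduced 12:1 to 0.25 dB above → -14.75 dBV.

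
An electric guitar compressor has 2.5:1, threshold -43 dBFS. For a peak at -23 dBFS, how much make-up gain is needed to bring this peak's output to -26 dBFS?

Overshoot 20 dB → 20/2.5 = 8 dB after compression, so the compressed level is -43 + 8 = -35 dBFS.
Make-up = target − compressed = -26 − (-35) = 9 dB.

9 dB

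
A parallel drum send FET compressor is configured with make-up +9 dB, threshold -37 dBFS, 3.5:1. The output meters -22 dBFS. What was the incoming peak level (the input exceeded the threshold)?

-16 dBFS

Remove make-up: -22 − 9 = -31 dBFS.
Post-compression overshoot = -31 − (-37) = 6 dB.
Input overshoot = R × output overshoot = 21 dB → input = -37 + 21 = -16 dBFS.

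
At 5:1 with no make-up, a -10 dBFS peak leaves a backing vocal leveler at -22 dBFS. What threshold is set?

Let T be the threshold. Output overshoot = (input overshoot)/R, so -22 − T = (-10 − T)/5.
5·(-22 − T) = -10 − T → 4·T = -110 − (-10) = -100.
T = -100/4 = -25 dBFS.

-25 dBFS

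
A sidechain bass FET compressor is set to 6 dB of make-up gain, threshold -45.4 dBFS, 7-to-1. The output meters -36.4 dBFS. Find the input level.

Remove make-up: -36.4 − 6 = -42.4 dBFS.
That's 3 dB above the -45.4 dBFS threshold.
Undo the ratio: input overshoot = 3 × 7 = 21 dB, giving input = -24.4 dBFS.

-24.4 dBFS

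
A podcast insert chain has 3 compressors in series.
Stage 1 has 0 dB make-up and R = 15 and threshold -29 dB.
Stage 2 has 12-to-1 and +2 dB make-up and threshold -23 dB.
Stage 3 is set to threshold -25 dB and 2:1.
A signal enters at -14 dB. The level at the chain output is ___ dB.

Stage 1: overshoot 15 dB → 15/15 = 1 dB → -28 dB.
Stage 2: -28 dB ≤ -23 dB, so stage 2 doesn't engage; make-up brings it to -26 dB.
Stage 3: below threshold (-26 ≤ -25); passes unchanged; output -26 dB.

-26 dB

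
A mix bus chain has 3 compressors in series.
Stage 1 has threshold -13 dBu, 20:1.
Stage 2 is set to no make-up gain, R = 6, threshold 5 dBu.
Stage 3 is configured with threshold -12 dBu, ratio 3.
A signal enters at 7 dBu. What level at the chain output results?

-12 dBu

Stage 1: 7 dBu is 20 dB over -13 dBu; at 20:1 that becomes 1 dB over, giving -12 dBu.
Stage 2: -12 dBu ≤ 5 dBu, so stage 2 doesn't engage; output -12 dBu.
Stage 3: -12 dBu is at or below the -12 dBu threshold — no compression; output -12 dBu.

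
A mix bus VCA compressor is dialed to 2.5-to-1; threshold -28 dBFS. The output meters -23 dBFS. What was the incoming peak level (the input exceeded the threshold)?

-15.5 dBFS

The compressed level sits -23 − (-28) = 5 dB over threshold.
Input overshoot = R × output overshoot = 12.5 dB → input = -28 + 12.5 = -15.5 dBFS.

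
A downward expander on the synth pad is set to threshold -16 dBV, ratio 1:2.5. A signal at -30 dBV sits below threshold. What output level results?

Undershoot = (-16) − (-30) = 14 dB.
At 1:2.5, that expands to 35 dB under threshold.
Output = -16 − 35 = -51 dBV.

-51 dBV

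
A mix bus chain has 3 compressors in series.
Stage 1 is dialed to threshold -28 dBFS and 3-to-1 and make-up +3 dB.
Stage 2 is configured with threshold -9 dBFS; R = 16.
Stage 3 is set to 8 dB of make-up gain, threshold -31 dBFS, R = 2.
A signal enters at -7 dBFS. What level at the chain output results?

Stage 1: 21 dB above -28 dBFS, reduced 3:1 to 7 dB above → -21 dBFS; +3 dB make-up → -18 dBFS.
Stage 2: below threshold (-18 ≤ -9); passes unchanged; output -18 dBFS.
Stage 3: -18 dBFS is 13 dB over -31 dBFS; at 2:1 that becomes 6.5 dB over, giving -24.5 dBFS; +8 dB make-up → -16.5 dBFS.

-16.5 dBFS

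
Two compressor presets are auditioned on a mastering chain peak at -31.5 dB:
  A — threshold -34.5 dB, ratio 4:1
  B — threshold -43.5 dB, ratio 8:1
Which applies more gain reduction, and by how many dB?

B, by 8.25 dB

A: 3 dB over, compressed to 0.75 dB over, so 2.25 dB of GR.
B: 12 dB over, compressed to 1.5 dB over, so 10.5 dB of GR.
B applies 8.25 dB more gain reduction.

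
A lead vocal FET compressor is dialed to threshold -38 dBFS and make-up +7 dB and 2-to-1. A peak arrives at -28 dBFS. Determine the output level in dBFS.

-26 dBFS

-28 dBFS sits 10 dB over threshold.
2:1 compression reduces that to 10/2 = 5 dB over.
That puts the output at -33 dBFS; make-up adds 7 dB, giving -26 dBFS.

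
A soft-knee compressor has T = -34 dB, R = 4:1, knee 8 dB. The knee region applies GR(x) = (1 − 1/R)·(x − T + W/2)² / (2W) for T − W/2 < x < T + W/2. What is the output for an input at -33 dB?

x − T + W/2 = -33 − (-34) + 4 = 5.
GR = (1 − 1/4) × 5² / 16 = 0.75 × 25 / 16 = 1.171875 dB.
Output = -33 − 1.171875 = -34.171875 dB.

-34.171875 dB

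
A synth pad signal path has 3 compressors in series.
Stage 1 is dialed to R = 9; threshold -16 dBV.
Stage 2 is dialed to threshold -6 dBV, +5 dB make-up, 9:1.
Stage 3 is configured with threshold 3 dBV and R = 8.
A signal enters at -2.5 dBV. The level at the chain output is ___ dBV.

-9.5 dBV

Stage 1: overshoot 13.5 dB → 13.5/9 = 1.5 dB → -14.5 dBV.
Stage 2: -14.5 dBV ≤ -6 dBV, so stage 2 doesn't engage; make-up brings it to -9.5 dBV.
Stage 3: -9.5 dBV is at or below the 3 dBV threshold — no compression; output -9.5 dBV.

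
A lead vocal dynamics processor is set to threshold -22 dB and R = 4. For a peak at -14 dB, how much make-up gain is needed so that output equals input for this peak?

6 dB

Overshoot 8 dB → 8/4 = 2 dB after compression, so the compressed level is -22 + 2 = -20 dB.
Make-up = target − compressed = -14 − (-20) = 6 dB.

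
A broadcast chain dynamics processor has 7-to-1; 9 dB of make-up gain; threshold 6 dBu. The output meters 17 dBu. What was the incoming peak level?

Before make-up, the level was 17 − 9 = 8 dBu.
Post-compression overshoot = 8 − 6 = 2 dB.
Undo the ratio: input overshoot = 2 × 7 = 14 dB, giving input = 20 dBu.

20 dBu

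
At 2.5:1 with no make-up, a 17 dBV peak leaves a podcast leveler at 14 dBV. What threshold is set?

12 dBV

Gain reduction = 17 − 14 = 3 dB; output overshoot = GR / (R − 1) = 3 / 1.5 = 2 dB.
Threshold = output − output overshoot = 14 − 2 = 12 dBV.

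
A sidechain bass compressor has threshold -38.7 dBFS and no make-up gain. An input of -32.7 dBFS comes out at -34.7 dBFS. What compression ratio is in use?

Input overshoot = -32.7 − (-38.7) = 6 dB; output overshoot = -34.7 − (-38.7) = 4 dB.
Ratio = 6 / 4 = 1.5.

1.5:1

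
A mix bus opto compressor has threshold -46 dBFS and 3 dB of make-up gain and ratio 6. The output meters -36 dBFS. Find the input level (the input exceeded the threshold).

-4 dBFS

Stripping the +3 dB make-up gives -39 dBFS at the gain stage.
The compressed level sits -39 − (-46) = 7 dB over threshold.
Input overshoot = R × output overshoot = 42 dB → input = -46 + 42 = -4 dBFS.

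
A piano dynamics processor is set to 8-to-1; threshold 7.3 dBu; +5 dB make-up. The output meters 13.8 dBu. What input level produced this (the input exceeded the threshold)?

Stripping the +5 dB make-up gives 8.8 dBu at the gain stage.
That's 1.5 dB above the 7.3 dBu threshold.
Before 8:1 compression the overshoot was 1.5 × 8 = 12 dB, so input = 7.3 + 12 = 19.3 dBu.

19.3 dBu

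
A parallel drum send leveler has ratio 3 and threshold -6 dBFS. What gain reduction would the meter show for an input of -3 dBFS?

The signal is 3 dB above threshold.
After 3:1 compression the overshoot becomes 3/3 = 1 dB.
GR = overshoot in − overshoot out = 3 − 1 = 2 dB.

2 dB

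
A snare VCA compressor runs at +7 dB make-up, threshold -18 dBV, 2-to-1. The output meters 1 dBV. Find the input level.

6 dBV

Before make-up, the level was 1 − 7 = -6 dBV.
The compressed level sits -6 − (-18) = 12 dB over threshold.
Input overshoot = R × output overshoot = 24 dB → input = -18 + 24 = 6 dBV.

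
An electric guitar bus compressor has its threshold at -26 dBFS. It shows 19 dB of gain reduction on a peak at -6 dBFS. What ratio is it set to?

20:1

Input overshoot = -6 − (-26) = 20 dB.
Output overshoot = 20 − 19 = 1 dB.
Ratio = input overshoot / output overshoot = 20 / 1 = 20.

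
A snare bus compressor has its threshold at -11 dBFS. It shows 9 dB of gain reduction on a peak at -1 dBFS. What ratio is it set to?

Input overshoot = -1 − (-11) = 10 dB.
Output overshoot = 10 − 9 = 1 dB.
Ratio = input overshoot / output overshoot = 10 / 1 = 10.

10:1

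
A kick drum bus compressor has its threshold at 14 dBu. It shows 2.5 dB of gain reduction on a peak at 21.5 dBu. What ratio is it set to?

1.5:1

Input overshoot = 21.5 − 14 = 7.5 dB.
Output overshoot = 7.5 − 2.5 = 5 dB.
Ratio = input overshoot / output overshoot = 7.5 / 5 = 1.5.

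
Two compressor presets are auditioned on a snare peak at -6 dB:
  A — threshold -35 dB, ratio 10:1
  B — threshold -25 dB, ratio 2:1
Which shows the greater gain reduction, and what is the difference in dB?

A: overshoot 29 dB → output overshoot 2.9 dB → GR 26.1 dB.
B: overshoot 19 dB → output overshoot 9.5 dB → GR 9.5 dB.
Difference: 16.6 dB in favour of A.

A, by 16.6 dB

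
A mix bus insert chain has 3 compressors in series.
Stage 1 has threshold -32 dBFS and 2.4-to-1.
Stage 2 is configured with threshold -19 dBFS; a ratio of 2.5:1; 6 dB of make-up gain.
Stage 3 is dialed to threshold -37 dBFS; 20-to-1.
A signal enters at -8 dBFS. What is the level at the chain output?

Stage 1: -8 dBFS is 24 dB over -32 dBFS; at 2.4:1 that becomes 10 dB over, giving -22 dBFS.
Stage 2: -22 dBFS ≤ -19 dBFS, so stage 2 doesn't engage; make-up brings it to -16 dBFS.
Stage 3: 21 dB above -37 dBFS, reduced 20:1 to 1.05 dB above → -35.95 dBFS.

-35.95 dBFS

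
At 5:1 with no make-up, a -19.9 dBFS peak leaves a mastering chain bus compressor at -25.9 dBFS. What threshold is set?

-27.4 dBFS

Gain reduction = -19.9 − (-25.9) = 6 dB; output overshoot = GR / (R − 1) = 6 / 4 = 1.5 dB.
Threshold = output − output overshoot = -25.9 − 1.5 = -27.4 dBFS.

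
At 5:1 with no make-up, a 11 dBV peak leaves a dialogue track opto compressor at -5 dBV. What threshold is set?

-9 dBV

Gain reduction = 11 − (-5) = 16 dB; output overshoot = GR / (R − 1) = 16 / 4 = 4 dB.
Threshold = output − output overshoot = -5 − 4 = -9 dBV.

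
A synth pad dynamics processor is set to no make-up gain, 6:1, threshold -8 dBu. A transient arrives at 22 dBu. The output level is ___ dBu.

-3 dBu

22 dBu sits 30 dB over threshold.
At 6:1 the overshoot is divided by 6, leaving 5 dB above threshold.
Output = -8 + 5 = -3 dBu.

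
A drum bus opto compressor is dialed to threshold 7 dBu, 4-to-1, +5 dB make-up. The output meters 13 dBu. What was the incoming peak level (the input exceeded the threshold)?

11 dBu

Remove make-up: 13 − 5 = 8 dBu.
That's 1 dB above the 7 dBu threshold.
Input overshoot = R × output overshoot = 4 dB → input = 7 + 4 = 11 dBu.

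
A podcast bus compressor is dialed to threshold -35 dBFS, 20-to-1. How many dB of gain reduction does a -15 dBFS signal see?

-15 dBFS exceeds the threshold by 20 dB.
At 20:1, output sits 20/20 = 1 dB above threshold.
Gain reduction = 20 − 1 = 19 dB.

19 dB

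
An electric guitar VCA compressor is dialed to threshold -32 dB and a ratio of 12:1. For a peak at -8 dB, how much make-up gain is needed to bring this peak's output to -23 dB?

7 dB

Without make-up, output = threshold + overshoot/12 = -32 + 2 = -30 dB.
Gap to target: 7 dB.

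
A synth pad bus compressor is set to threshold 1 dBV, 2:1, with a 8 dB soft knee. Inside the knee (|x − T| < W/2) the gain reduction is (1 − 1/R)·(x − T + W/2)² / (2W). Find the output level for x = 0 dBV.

x − T + W/2 = 0 − 1 + 4 = 3.
GR = (1 − 1/2) × 3² / 16 = 0.5 × 9 / 16 = 0.28125 dB.
Output = 0 − 0.28125 = -0.28125 dBV.

-0.28125 dBV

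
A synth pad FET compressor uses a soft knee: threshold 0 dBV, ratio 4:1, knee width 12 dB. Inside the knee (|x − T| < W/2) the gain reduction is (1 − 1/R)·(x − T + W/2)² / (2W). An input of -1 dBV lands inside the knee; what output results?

-1.78125 dBV

x − T + W/2 = -1 − 0 + 6 = 5.
GR = (1 − 1/4) × 5² / 24 = 0.75 × 25 / 24 = 0.78125 dB.
Output = -1 − 0.78125 = -1.78125 dBV.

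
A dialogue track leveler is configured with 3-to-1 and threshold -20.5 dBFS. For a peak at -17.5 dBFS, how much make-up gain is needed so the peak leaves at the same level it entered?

2 dB

The peak compresses to -20.5 + 3/3 = -19.5 dBFS.
To reach -17.5 dBFS requires -17.5 − (-19.5) = 2 dB of make-up.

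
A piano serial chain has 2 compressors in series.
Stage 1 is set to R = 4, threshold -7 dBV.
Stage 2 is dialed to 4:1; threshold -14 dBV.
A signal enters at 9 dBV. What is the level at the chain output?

Stage 1: 16 dB above -7 dBV, reduced 4:1 to 4 dB above → -3 dBV.
Stage 2: -3 dBV is 11 dB over -14 dBV; at 4:1 that becomes 2.75 dB over, giving -11.25 dBV.

-11.25 dBV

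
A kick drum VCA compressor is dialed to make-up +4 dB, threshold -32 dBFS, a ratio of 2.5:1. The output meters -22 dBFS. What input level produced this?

Remove make-up: -22 − 4 = -26 dBFS.
Post-compression overshoot = -26 − (-32) = 6 dB.
Before 2.5:1 compression the overshoot was 6 × 2.5 = 15 dB, so input = -32 + 15 = -17 dBFS.

-17 dBFS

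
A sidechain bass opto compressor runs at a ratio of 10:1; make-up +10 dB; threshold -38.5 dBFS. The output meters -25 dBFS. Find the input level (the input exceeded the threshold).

-3.5 dBFS

Before make-up, the level was -25 − 10 = -35 dBFS.
That's 3.5 dB above the -38.5 dBFS threshold.
Undo the ratio: input overshoot = 3.5 × 10 = 35 dB, giving input = -3.5 dBFS.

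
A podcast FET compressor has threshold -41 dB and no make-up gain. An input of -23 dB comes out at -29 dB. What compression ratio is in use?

1.5:1

Input overshoot = -23 − (-41) = 18 dB; output overshoot = -29 − (-41) = 12 dB.
Ratio = 18 / 12 = 1.5.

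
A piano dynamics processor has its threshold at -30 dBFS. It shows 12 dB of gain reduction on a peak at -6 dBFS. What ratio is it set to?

2:1

Input overshoot = -6 − (-30) = 24 dB.
Output overshoot = 24 − 12 = 12 dB.
Ratio = input overshoot / output overshoot = 24 / 12 = 2.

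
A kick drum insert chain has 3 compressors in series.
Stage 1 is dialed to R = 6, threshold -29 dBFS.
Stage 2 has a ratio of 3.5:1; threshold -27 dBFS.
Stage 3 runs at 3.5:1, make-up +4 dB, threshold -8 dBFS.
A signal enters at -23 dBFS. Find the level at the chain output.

Stage 1: overshoot 6 dB → 6/6 = 1 dB → -28 dBFS.
Stage 2: -28 dBFS ≤ -27 dBFS, so stage 2 doesn't engage; output -28 dBFS.
Stage 3: -28 dBFS ≤ -8 dBFS, so stage 3 doesn't engage; make-up brings it to -24 dBFS.

-24 dBFS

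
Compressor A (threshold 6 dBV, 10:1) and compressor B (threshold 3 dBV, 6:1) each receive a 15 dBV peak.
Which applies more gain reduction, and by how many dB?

A: overshoot 9 dB → output overshoot 0.9 dB → GR 8.1 dB.
B: overshoot 12 dB → output overshoot 2 dB → GR 10 dB.
B reduces 1.9 dB more.

B, by 1.9 dB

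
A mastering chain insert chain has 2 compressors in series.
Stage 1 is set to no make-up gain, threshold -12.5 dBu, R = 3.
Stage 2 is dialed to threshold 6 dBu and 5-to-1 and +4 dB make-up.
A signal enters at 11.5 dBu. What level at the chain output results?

-0.5 dBu

Stage 1: 24 dB above -12.5 dBu, reduced 3:1 to 8 dB above → -4.5 dBu.
Stage 2: below threshold (-4.5 ≤ 6); passes unchanged; make-up brings it to -0.5 dBu.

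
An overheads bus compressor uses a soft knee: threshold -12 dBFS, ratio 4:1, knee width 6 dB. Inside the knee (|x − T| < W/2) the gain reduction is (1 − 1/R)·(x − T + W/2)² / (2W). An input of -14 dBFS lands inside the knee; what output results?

-14.0625 dBFS

x − T + W/2 = -14 − (-12) + 3 = 1.
GR = (1 − 1/4) × 1² / 12 = 0.75 × 1 / 12 = 0.0625 dB.
Output = -14 − 0.0625 = -14.0625 dBFS.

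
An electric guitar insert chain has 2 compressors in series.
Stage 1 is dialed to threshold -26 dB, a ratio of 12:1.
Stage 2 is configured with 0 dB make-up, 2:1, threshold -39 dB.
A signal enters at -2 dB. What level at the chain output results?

Stage 1: -2 dB is 24 dB over -26 dB; at 12:1 that becomes 2 dB over, giving -24 dB.
Stage 2: 15 dB above -39 dB, reduced 2:1 to 7.5 dB above → -31.5 dB.

-31.5 dB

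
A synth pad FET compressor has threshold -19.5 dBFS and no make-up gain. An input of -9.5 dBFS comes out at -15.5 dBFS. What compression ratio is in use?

Input overshoot = -9.5 − (-19.5) = 10 dB; output overshoot = -15.5 − (-19.5) = 4 dB.
Ratio = 10 / 4 = 2.5.

2.5:1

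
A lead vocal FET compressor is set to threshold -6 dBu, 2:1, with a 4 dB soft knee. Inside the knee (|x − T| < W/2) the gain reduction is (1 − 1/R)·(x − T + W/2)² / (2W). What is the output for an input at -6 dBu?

-6.25 dBu

x − T + W/2 = -6 − (-6) + 2 = 2.
GR = (1 − 1/2) × 2² / 8 = 0.5 × 4 / 8 = 0.25 dB.
Output = -6 − 0.25 = -6.25 dBu.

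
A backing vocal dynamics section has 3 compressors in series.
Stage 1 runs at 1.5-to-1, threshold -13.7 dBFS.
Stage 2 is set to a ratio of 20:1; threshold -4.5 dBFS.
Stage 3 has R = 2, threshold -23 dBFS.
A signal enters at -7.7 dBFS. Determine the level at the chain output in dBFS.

-16.35 dBFS

Stage 1: 6 dB above -13.7 dBFS, reduced 1.5:1 to 4 dB above → -9.7 dBFS.
Stage 2: -9.7 dBFS is at or below the -4.5 dBFS threshold — no compression; output -9.7 dBFS.
Stage 3: -9.7 dBFS is 13.3 dB over -23 dBFS; at 2:1 that becomes 6.65 dB over, giving -16.35 dBFS.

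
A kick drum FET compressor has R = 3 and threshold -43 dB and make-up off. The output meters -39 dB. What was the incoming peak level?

-31 dB

The compressed level sits -39 − (-43) = 4 dB over threshold.
Input overshoot = R × output overshoot = 12 dB → input = -43 + 12 = -31 dB.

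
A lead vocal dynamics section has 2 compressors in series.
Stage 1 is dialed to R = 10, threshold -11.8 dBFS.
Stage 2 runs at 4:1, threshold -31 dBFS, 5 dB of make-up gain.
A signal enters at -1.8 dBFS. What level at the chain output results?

Stage 1: overshoot 10 dB → 10/10 = 1 dB → -10.8 dBFS.
Stage 2: overshoot 20.2 dB → 20.2/4 = 5.05 dB → -25.95 dBFS; +5 dB make-up → -20.95 dBFS.

-20.95 dBFS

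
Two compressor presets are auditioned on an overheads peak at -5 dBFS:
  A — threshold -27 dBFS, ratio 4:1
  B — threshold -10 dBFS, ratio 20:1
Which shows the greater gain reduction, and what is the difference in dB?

A, by 11.75 dB

A: GR = 22 − 22/4 = 16.5 dB.
B: GR = 5 − 5/20 = 4.75 dB.
A reduces 11.75 dB more.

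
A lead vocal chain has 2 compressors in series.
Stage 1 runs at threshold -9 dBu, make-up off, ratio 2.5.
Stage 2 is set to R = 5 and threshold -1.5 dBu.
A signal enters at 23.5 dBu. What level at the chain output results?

-0.4 dBu

Stage 1: 32.5 dB above -9 dBu, reduced 2.5:1 to 13 dB above → 4 dBu.
Stage 2: overshoot 5.5 dB → 5.5/5 = 1.1 dB → -0.4 dBu.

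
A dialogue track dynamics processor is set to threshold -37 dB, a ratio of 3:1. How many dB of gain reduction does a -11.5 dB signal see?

17 dB

Overshoot = -11.5 − (-37) = 25.5 dB.
After 3:1 compression the overshoot becomes 25.5/3 = 8.5 dB.
GR = overshoot in − overshoot out = 25.5 − 8.5 = 17 dB.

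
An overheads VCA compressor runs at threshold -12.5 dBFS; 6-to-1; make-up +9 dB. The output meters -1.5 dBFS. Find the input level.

-0.5 dBFS

Before make-up, the level was -1.5 − 9 = -10.5 dBFS.
The compressed level sits -10.5 − (-12.5) = 2 dB over threshold.
Undo the ratio: input overshoot = 2 × 6 = 12 dB, giving input = -0.5 dBFS.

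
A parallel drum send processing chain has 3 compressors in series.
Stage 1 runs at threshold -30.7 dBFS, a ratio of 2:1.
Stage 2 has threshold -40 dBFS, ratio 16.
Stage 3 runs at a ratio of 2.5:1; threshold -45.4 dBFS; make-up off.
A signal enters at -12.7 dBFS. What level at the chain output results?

-42.7825 dBFS

Stage 1: 18 dB above -30.7 dBFS, reduced 2:1 to 9 dB above → -21.7 dBFS.
Stage 2: -21.7 dBFS is 18.3 dB over -40 dBFS; at 16:1 that becomes 1.14375 dB over, giving -38.85625 dBFS.
Stage 3: overshoot 6.54375 dB → 6.54375/2.5 = 2.6175 dB → -42.7825 dBFS.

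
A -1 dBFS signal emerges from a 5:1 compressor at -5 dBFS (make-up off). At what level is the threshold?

Gain reduction = -1 − (-5) = 4 dB; output overshoot = GR / (R − 1) = 4 / 4 = 1 dB.
Threshold = output − output overshoot = -5 − 1 = -6 dBFS.

-6 dBFS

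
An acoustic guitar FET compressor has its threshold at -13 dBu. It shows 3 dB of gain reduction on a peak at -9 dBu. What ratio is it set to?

4:1

Input overshoot = -9 − (-13) = 4 dB.
Output overshoot = 4 − 3 = 1 dB.
Ratio = input overshoot / output overshoot = 4 / 1 = 4.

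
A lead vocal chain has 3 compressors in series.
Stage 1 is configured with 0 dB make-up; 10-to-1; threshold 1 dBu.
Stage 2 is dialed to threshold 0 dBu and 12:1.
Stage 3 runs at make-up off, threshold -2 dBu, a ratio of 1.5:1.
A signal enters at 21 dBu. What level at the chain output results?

-0.5 dBu

Stage 1: 20 dB above 1 dBu, reduced 10:1 to 2 dB above → 3 dBu.
Stage 2: 3 dB above 0 dBu, reduced 12:1 to 0.25 dB above → 0.25 dBu.
Stage 3: 2.25 dB above -2 dBu, reduced 1.5:1 to 1.5 dB above → -0.5 dBu.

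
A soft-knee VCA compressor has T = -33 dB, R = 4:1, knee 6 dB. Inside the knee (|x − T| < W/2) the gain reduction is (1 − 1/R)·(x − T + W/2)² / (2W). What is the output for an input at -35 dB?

x − T + W/2 = -35 − (-33) + 3 = 1.
GR = (1 − 1/4) × 1² / 12 = 0.75 × 1 / 12 = 0.0625 dB.
Output = -35 − 0.0625 = -35.0625 dB.

-35.0625 dB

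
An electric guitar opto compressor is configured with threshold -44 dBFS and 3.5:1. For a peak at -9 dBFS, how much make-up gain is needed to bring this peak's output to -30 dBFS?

Without make-up, output = threshold + overshoot/3.5 = -44 + 10 = -34 dBFS.
Gap to target: 4 dB.

4 dB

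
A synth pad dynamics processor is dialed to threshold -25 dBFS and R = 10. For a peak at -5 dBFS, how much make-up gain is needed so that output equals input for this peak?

Without make-up, output = threshold + overshoot/10 = -25 + 2 = -23 dBFS.
Gap to target: 18 dB.

18 dB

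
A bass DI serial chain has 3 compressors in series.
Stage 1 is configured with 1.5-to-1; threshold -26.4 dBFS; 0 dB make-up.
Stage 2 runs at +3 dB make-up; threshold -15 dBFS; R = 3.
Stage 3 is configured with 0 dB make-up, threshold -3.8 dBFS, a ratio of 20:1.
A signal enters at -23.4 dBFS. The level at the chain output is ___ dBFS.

Stage 1: overshoot 3 dB → 3/1.5 = 2 dB → -24.4 dBFS.
Stage 2: -24.4 dBFS ≤ -15 dBFS, so stage 2 doesn't engage; make-up brings it to -21.4 dBFS.
Stage 3: -21.4 dBFS is at or below the -3.8 dBFS threshold — no compression; output -21.4 dBFS.

-21.4 dBFS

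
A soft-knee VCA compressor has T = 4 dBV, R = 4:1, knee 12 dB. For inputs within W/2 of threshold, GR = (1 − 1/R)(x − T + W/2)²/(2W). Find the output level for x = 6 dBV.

4 dBV

x − T + W/2 = 6 − 4 + 6 = 8.
GR = (1 − 1/4) × 8² / 24 = 0.75 × 64 / 24 = 2 dB.
Output = 6 − 2 = 4 dBV.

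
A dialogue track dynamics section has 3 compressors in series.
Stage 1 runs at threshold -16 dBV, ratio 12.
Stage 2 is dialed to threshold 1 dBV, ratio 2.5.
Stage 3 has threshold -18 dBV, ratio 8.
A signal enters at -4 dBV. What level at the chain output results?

Stage 1: overshoot 12 dB → 12/12 = 1 dB → -15 dBV.
Stage 2: below threshold (-15 ≤ 1); passes unchanged; output -15 dBV.
Stage 3: overshoot 3 dB → 3/8 = 0.375 dB → -17.625 dBV.

-17.625 dBV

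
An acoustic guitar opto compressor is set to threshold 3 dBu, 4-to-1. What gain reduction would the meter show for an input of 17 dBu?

17 dBu exceeds the threshold by 14 dB.
After 4:1 compression the overshoot becomes 14/4 = 3.5 dB.
So the signal is attenuated by 14 − 3.5 = 10.5 dB.

10.5 dB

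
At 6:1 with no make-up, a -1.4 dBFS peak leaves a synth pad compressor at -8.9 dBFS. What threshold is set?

-10.4 dBFS

Let T be the threshold. Output overshoot = (input overshoot)/R, so -8.9 − T = (-1.4 − T)/6.
6·(-8.9 − T) = -1.4 − T → 5·T = -53.4 − (-1.4) = -52.
T = -52/5 = -10.4 dBFS.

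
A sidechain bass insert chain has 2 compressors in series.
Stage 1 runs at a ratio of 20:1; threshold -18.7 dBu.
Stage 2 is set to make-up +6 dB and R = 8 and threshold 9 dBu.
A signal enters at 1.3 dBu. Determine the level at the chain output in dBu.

Stage 1: overshoot 20 dB → 20/20 = 1 dB → -17.7 dBu.
Stage 2: -17.7 dBu ≤ 9 dBu, so stage 2 doesn't engage; make-up brings it to -11.7 dBu.

-11.7 dBu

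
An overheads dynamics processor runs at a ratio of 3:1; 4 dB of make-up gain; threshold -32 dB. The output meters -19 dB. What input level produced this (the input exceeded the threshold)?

-5 dB

Remove make-up: -19 − 4 = -23 dB.
The compressed level sits -23 − (-32) = 9 dB over threshold.
Input overshoot = R × output overshoot = 27 dB → input = -32 + 27 = -5 dB.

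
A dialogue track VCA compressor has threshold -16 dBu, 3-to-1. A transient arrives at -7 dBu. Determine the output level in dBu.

-13 dBu

Overshoot: -7 − (-16) = 9 dB.
3:1 compression reduces that to 9/3 = 3 dB over.
So the level is -16 + 3 = -13 dBu.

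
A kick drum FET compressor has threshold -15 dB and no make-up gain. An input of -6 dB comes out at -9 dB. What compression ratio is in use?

Input overshoot = -6 − (-15) = 9 dB; output overshoot = -9 − (-15) = 6 dB.
Ratio = 9 / 6 = 1.5.

1.5:1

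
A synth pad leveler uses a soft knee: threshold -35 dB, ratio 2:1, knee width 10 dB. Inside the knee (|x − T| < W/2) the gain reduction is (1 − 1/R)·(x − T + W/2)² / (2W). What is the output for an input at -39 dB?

-39.025 dB

x − T + W/2 = -39 − (-35) + 5 = 1.
GR = (1 − 1/2) × 1² / 20 = 0.5 × 1 / 20 = 0.025 dB.
Output = -39 − 0.025 = -39.025 dB.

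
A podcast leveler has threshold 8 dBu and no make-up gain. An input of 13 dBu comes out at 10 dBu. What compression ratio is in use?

2.5:1

Input overshoot = 13 − 8 = 5 dB; output overshoot = 10 − 8 = 2 dB.
Ratio = 5 / 2 = 2.5.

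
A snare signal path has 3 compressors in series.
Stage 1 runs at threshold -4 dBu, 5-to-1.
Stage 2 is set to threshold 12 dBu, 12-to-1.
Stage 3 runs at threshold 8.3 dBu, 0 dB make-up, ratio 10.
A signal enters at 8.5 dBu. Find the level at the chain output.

-1.5 dBu

Stage 1: 8.5 dBu is 12.5 dB over -4 dBu; at 5:1 that becomes 2.5 dB over, giving -1.5 dBu.
Stage 2: -1.5 dBu ≤ 12 dBu, so stage 2 doesn't engage; output -1.5 dBu.
Stage 3: -1.5 dBu is at or below the 8.3 dBu threshold — no compression; output -1.5 dBu.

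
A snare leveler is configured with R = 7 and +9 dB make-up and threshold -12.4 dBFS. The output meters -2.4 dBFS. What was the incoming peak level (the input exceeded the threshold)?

Stripping the +9 dB make-up gives -11.4 dBFS at the gain stage.
Post-compression overshoot = -11.4 − (-12.4) = 1 dB.
Undo the ratio: input overshoot = 1 × 7 = 7 dB, giving input = -5.4 dBFS.

-5.4 dBFS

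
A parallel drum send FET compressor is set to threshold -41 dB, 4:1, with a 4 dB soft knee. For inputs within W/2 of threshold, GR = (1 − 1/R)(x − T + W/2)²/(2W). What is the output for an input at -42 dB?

-42.09375 dB

x − T + W/2 = -42 − (-41) + 2 = 1.
GR = (1 − 1/4) × 1² / 8 = 0.75 × 1 / 8 = 0.09375 dB.
Output = -42 − 0.09375 = -42.09375 dB.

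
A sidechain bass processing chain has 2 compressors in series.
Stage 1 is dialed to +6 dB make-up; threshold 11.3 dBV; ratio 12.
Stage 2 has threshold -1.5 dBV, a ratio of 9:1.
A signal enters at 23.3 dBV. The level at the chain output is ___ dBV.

Stage 1: overshoot 12 dB → 12/12 = 1 dB → 12.3 dBV; +6 dB make-up → 18.3 dBV.
Stage 2: 19.8 dB above -1.5 dBV, reduced 9:1 to 2.2 dB above → 0.7 dBV.

0.7 dBV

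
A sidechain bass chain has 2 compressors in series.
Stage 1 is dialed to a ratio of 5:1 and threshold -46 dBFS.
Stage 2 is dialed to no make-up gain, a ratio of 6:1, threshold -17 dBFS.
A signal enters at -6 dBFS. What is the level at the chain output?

Stage 1: 40 dB above -46 dBFS, reduced 5:1 to 8 dB above → -38 dBFS.
Stage 2: below threshold (-38 ≤ -17); passes unchanged; output -38 dBFS.

-38 dBFS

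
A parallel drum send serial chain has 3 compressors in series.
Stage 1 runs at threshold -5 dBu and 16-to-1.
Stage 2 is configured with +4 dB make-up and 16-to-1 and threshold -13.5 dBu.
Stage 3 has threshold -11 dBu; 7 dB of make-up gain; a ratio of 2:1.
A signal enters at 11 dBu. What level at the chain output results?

Stage 1: 11 dBu is 16 dB over -5 dBu; at 16:1 that becomes 1 dB over, giving -4 dBu.
Stage 2: -4 dBu is 9.5 dB over -13.5 dBu; at 16:1 that becomes 0.59375 dB over, giving -12.90625 dBu; +4 dB make-up → -8.90625 dBu.
Stage 3: -8.90625 dBu is 2.09375 dB over -11 dBu; at 2:1 that becomes 1.046875 dB over, giving -9.953125 dBu; +7 dB make-up → -2.953125 dBu.

-2.953125 dBu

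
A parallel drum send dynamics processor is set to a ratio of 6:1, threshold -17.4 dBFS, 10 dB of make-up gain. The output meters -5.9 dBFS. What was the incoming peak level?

Remove make-up: -5.9 − 10 = -15.9 dBFS.
Post-compression overshoot = -15.9 − (-17.4) = 1.5 dB.
Undo the ratio: input overshoot = 1.5 × 6 = 9 dB, giving input = -8.4 dBFS.

-8.4 dBFS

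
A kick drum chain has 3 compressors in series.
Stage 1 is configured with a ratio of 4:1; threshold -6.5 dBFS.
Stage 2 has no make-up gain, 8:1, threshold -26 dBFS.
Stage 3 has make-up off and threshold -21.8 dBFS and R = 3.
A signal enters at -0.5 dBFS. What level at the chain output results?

-23.375 dBFS

Stage 1: -0.5 dBFS is 6 dB over -6.5 dBFS; at 4:1 that becomes 1.5 dB over, giving -5 dBFS.
Stage 2: overshoot 21 dB → 21/8 = 2.625 dB → -23.375 dBFS.
Stage 3: -23.375 dBFS ≤ -21.8 dBFS, so stage 3 doesn't engage; output -23.375 dBFS.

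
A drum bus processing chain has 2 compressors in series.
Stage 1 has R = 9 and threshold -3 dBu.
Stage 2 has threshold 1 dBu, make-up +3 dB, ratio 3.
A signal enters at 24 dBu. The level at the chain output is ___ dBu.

3 dBu

Stage 1: overshoot 27 dB → 27/9 = 3 dB → 0 dBu.
Stage 2: 0 dBu ≤ 1 dBu, so stage 2 doesn't engage; make-up brings it to 3 dBu.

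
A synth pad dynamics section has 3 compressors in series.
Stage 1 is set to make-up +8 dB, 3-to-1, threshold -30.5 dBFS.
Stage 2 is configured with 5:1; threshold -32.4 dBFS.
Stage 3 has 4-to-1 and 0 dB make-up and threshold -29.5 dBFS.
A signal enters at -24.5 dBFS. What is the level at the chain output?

-30.02 dBFS

Stage 1: overshoot 6 dB → 6/3 = 2 dB → -28.5 dBFS; +8 dB make-up → -20.5 dBFS.
Stage 2: 11.9 dB above -32.4 dBFS, reduced 5:1 to 2.38 dB above → -30.02 dBFS.
Stage 3: below threshold (-30.02 ≤ -29.5); passes unchanged; output -30.02 dBFS.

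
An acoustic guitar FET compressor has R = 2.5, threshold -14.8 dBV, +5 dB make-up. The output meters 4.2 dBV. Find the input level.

Stripping the +5 dB make-up gives -0.8 dBV at the gain stage.
The compressed level sits -0.8 − (-14.8) = 14 dB over threshold.
Before 2.5:1 compression the overshoot was 14 × 2.5 = 35 dB, so input = -14.8 + 35 = 20.2 dBV.

20.2 dBV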